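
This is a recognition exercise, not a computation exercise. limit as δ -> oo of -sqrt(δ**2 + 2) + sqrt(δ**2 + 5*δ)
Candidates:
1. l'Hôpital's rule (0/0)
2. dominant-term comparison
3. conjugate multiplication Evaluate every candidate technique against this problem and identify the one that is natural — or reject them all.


Technique: conjugate multiplication — the difference sqrt(δ**2 + 5*δ) - sqrt(δ**2 + 2) is an ∞ − ∞ stalemate; its conjugate partner breaks the tie.
- l'Hôpital's rule (0/0): the expression is a difference driving to ∞ − ∞, not a 0/0 quotient — there is no ratio for the rule to differentiate.
- dominant-term comparison: no ranking of term growth rates resolves the limit here.
- conjugate multiplication — applies; the problem has the shape this method handles.


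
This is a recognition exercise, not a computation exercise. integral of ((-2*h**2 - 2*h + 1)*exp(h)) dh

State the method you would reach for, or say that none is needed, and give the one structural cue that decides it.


Verdict: integration by parts — differentiate -2*h**2 - 2*h + 1, integrate exp(h): each pass lowers the polynomial degree, so parts terminates.


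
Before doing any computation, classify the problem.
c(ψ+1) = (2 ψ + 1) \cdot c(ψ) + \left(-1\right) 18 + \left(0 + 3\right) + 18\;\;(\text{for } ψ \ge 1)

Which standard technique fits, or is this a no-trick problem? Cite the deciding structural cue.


Best approach: a summation factor — normalize by the running product of 2 ψ + 1: the left side becomes a difference, and differences sum.


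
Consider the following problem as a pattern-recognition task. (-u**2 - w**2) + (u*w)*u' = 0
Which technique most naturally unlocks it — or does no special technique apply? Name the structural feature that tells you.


Verdict: the homogeneous substitution — scaling w and u together leaves the slope fixed — it depends only on u/w, so substitute the ratio. This doubles as a Bernoulli equation in the unknown as written; the homogeneous route needs no setup at all.


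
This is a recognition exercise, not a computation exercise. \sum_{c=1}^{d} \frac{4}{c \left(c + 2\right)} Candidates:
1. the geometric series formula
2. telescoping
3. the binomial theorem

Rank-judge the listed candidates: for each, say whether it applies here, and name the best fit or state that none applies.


Best approach: telescoping — the summand \frac{4}{c \left(c + 2\right)} decomposes into fractions whose poles differ by an integer shift — the series collapses.
- the geometric series formula — the ratio of consecutive terms depends on the index.
- telescoping: applies; the problem has the shape this method handles.
- the binomial theorem: no binomial coefficients pair up with complementary powers here.


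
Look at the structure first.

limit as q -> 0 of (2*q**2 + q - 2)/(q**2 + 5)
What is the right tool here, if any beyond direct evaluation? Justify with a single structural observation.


Verdict: no special technique — the function is continuous at 0; evaluation is itself the limit, no machinery required.


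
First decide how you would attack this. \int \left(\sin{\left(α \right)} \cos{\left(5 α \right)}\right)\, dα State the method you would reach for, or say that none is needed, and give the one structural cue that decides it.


Method: a trigonometric identity — mixed-frequency products such as \sin{\left(α \right)} \cos{\left(5 α \right)} are designed for the product-to-sum formula.


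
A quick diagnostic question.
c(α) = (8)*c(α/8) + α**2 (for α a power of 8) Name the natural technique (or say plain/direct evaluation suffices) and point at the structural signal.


Best approach: the master substitution — the argument shrinks by the factor 8, so measure the index on a logarithmic scale and the recursion becomes a shift.


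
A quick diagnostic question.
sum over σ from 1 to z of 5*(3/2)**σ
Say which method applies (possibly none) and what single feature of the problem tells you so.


Verdict: the geometric series formula — term-over-term division gives 3/2 every time — index-free ratio, geometric sum formula applies.


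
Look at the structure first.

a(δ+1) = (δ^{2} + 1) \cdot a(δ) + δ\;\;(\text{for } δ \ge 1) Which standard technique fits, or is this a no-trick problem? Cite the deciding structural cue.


Diagnosis: a summation factor — one-term recursion with variable weight δ^{2} + 1 is solved by product normalization, not by root-finding.


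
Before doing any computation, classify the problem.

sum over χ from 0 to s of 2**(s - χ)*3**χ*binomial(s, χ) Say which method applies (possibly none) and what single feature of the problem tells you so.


Technique: the binomial theorem — binomial(s, χ) weighting matched powers of 3 and 2 is the expanded form of (3 + 2)^s — fold it back up.


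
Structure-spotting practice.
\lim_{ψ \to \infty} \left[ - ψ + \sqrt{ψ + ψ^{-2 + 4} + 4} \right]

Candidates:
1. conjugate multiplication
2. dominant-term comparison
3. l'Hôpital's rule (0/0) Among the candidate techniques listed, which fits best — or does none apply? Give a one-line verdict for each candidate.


Best approach: conjugate multiplication — infinity minus infinity with a radical in play — multiply by the conjugate so the divergences of \sqrt{ψ + ψ^{-2 + 4} + 4} and ψ annihilate.
- conjugate multiplication — yes, a natural case for it.
- dominant-term comparison: this limit is not decided by comparing polynomial growth at infinity.
- l'Hôpital's rule (0/0) — no quotient structure at all: the clash is ∞ minus ∞, which rationalizing converts into a tractable ratio.


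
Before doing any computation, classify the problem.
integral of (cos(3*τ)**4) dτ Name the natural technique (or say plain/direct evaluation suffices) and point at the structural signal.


Best approach: a trigonometric identity — the exponent on cos(3*τ)**4 is even — the power-reduction identity is the standard preprocessing step.


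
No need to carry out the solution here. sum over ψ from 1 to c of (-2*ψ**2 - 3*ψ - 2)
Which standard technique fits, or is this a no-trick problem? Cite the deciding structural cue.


Method: no special technique — no cancellation, no constant ratio, no binomial weights — just polynomial terms summed directly.


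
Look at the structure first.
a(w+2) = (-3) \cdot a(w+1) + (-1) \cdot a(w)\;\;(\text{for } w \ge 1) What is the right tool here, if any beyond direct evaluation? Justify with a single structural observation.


Best approach: the characteristic-root method — every coefficient is a fixed number and the forcing is zero — substitute r^w and read off the root equation.


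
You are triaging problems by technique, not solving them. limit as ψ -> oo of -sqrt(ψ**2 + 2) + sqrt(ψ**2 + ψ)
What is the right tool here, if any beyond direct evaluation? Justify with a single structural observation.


Verdict: conjugate multiplication — the difference sqrt(ψ**2 + ψ) - sqrt(ψ**2 + 2) is an ∞ − ∞ stalemate; its conjugate partner breaks the tie.


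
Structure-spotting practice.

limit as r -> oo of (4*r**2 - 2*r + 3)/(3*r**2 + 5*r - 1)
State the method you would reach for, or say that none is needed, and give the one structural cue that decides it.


Best approach: dominant-term comparison — growth-rate triage: the leading powers of r decide the limit, everything else is noise. Viewed as a single quotient this is an ∞/∞ form — an at-infinity application of l'Hôpital's rule would also resolve it; comparing leading growth reads the answer without differentiating.


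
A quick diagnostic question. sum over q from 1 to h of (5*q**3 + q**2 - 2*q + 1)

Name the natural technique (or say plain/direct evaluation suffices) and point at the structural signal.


Diagnosis: no special technique — nothing telescopes and nothing is geometric; polynomial terms in q sum term by term.


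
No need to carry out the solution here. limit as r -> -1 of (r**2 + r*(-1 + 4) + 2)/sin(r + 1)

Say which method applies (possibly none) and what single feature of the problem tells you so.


Verdict: l'Hôpital's rule (0/0) — substituting -1 gives 0 over 0; differentiate top and bottom once and re-evaluate. Known elementary limits would finish this too — the rule just bypasses the case analysis.


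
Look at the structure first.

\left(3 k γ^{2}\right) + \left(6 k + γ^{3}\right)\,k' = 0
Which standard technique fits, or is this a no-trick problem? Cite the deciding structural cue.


Verdict: the exact-equation method — d/dk of 3 k γ^{2} equals d/dγ of 6 k + γ^{3}: the form is a total differential of one potential — integrate it exactly.


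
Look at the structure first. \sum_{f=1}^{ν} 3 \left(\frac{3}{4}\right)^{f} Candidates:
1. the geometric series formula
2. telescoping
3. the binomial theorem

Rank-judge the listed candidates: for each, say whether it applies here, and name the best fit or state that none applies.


Technique: the geometric series formula — consecutive terms stand in a fixed index-free ratio — the geometric sum formula closes it.
- the geometric series formula: applicable, and directly so.
- telescoping: neither a shifted-difference shape nor integer-spaced poles are present.
- the binomial theorem — there is no pair of bases whose matched powers would reassemble into a single binomial power.


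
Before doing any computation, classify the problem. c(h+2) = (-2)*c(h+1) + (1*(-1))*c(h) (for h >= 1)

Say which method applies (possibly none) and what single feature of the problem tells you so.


Technique: the characteristic-root method — the recurrence is linear and homogeneous with constant coefficients, so the ansatz r^h turns it into a polynomial equation for r.


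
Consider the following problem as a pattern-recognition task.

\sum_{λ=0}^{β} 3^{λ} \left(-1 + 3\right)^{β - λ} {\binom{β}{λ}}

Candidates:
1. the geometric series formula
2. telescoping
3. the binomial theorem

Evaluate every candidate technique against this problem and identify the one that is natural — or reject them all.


Verdict: the binomial theorem — {\binom{β}{λ}} weighting matched powers of 3 and (-1 + 3) is the expanded form of (3 + (-1 + 3))^β — fold it back up.
- the geometric series formula: no single multiplier carries one term to the next throughout the sum.
- telescoping: the terms as presented offer no neighboring cancellation — a telescoping rewrite may exist, but the displayed structure does not hand one over.
- the binomial theorem: yes — fits the structure here.


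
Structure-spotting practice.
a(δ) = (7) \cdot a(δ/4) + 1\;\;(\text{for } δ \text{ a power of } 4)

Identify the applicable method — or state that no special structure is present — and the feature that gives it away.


Technique: the master substitution — treat m = log base 4 of δ as the new clock: one recursion step advances m by one while δ scales by 4.


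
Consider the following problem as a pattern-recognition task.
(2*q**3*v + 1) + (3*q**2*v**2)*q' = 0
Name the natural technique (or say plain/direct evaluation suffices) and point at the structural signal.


Diagnosis: the exact-equation method — 2*q**3*v + 1 and 3*q**2*v**2 pass the exactness check on the nose, so no integrating factor in v or q is needed at all.


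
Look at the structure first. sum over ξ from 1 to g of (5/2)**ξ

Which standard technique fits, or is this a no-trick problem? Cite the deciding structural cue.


Verdict: the geometric series formula — term-over-term division gives 5/2 every time — index-free ratio, geometric sum formula applies.


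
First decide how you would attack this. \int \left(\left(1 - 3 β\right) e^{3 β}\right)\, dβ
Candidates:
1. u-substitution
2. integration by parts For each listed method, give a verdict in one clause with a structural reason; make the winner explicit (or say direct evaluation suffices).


Diagnosis: integration by parts — a polynomial 1 - 3 β against the kernel e^{3 β} is the signature bounded-ladder case for integration by parts.
- u-substitution: no subexpression of the integrand pairs with its own derivative as a factor — individual terms may offer their own substitutions, but any change of variable covering the whole integral would have to be constructed from outside the expression.
- integration by parts — a fit — the right tool for this form.


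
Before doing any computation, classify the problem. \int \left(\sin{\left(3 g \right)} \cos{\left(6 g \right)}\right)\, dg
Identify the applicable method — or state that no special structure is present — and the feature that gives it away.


Method: a trigonometric identity — \sin{\left(3 g \right)} \cos{\left(6 g \right)} mixes two frequencies; the product-to-sum identity splits it into single-frequency sinusoids.


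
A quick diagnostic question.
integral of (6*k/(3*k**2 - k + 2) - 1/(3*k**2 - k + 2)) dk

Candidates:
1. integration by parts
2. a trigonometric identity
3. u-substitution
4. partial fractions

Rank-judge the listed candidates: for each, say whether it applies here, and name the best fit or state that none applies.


Method: u-substitution — collected, the integrand has one factor that is, up to a constant, the derivative of an inner expression the rest depends on — substitute for that inner expression.
- integration by parts: no split into a nonconstant polynomial times one of the standard kernels — exp, sine, or cosine of a linear argument, or a logarithm — applies here.
- a trigonometric identity — no sine or cosine appears, so there is nothing for a trigonometric identity to act on.
- u-substitution — yes — fits the structure here.
- partial fractions: proper and rational, yes, but the denominator has no factorization over the rationals to exploit.


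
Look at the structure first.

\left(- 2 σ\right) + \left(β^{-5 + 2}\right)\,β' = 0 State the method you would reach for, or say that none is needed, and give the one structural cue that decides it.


Best approach: separation of variables — solved for the derivative, the right side splits multiplicatively into a function of each variable alone — divide and integrate each side. The equation is exact as it stands too — a potential function exists — though separation reads the split structure directly.


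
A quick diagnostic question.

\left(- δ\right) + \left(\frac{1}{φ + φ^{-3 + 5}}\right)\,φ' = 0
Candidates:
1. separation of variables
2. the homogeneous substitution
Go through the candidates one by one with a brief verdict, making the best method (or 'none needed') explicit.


Verdict: separation of variables — a product of single-variable factors, δ and (φ + φ^{-3 + 5}) — the textbook separable form. A Bernoulli substitution applies to this equation as given; separation takes the same equation in its displayed form.
- separation of variables — yes, a natural case for it.
- the homogeneous substitution: the ratio substitution does not collapse this equation.


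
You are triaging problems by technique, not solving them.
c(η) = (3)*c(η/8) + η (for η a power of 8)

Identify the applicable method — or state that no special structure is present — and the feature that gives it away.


Best approach: the master substitution — the index is divided (η/8), not shifted — substitute η = 8^m to straighten it into a shift recurrence.


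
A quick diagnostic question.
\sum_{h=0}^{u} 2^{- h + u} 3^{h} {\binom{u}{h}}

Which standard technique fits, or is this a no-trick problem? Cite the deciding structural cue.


Technique: the binomial theorem — terms weighting {\binom{u}{h}} against matched powers of 3 and 2 reassemble into (3 + 2)^u by the binomial theorem.


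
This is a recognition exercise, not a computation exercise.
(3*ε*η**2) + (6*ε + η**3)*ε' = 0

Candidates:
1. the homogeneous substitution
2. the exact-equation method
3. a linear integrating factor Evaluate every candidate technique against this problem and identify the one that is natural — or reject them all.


Best approach: the exact-equation method — 3*ε*η**2 and 6*ε + η**3 pass the exactness check on the nose, so no integrating factor in η or ε is needed at all.
- the homogeneous substitution — the slope does not depend on the ratio of the variables alone.
- the exact-equation method: applicable, and directly so.
- a linear integrating factor — the unknown enters nonlinearly (through a power, a denominator, or a transcendental function), which the linear integrating-factor recipe cannot absorb as-is — any repair would come from a preliminary substitution, not the factor.


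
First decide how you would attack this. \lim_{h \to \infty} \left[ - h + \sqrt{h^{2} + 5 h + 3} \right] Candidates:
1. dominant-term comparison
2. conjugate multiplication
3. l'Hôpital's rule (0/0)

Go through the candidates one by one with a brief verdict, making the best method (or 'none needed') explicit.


Verdict: conjugate multiplication — two divergent pieces with a minus sign between them and a radical in the mix: rationalize \sqrt{h^{2} + 5 h + 3} - h before any limit law applies.
- dominant-term comparison: leading-power comparison does not apply to this form.
- conjugate multiplication: yes — fits the structure here.
- l'Hôpital's rule (0/0) — substitution produces ∞ − ∞ rather than a vanishing quotient; the rule needs a 0/0 ratio to act on.


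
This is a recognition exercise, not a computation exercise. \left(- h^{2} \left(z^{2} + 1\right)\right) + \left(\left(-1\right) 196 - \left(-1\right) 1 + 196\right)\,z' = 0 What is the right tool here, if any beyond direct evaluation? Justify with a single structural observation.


Technique: separation of variables — a product of single-variable factors, h^{2} and z^{2} + 1 — the textbook separable form.


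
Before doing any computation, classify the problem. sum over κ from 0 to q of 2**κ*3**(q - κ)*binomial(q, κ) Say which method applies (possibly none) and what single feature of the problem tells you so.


Method: the binomial theorem — terms weighting binomial(q, κ) against matched powers of 2 and 3 reassemble into (2 + 3)^q by the binomial theorem.


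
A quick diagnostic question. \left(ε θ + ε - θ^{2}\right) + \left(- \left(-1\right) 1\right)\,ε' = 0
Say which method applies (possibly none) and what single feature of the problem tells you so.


Verdict: a linear integrating factor — the unknown enters only to the first power against a nonzero forcing term — the integrating-factor template applies directly.


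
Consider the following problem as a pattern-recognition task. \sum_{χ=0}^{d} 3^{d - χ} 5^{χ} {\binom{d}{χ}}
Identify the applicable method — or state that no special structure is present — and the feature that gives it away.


Method: the binomial theorem — the binomial coefficients weight matched powers of 5 and 3, which is exactly the expansion of a binomial power.


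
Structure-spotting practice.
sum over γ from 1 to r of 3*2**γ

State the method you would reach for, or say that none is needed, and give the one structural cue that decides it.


Method: the geometric series formula — each term is 2 times the previous one, so the geometric-series formula applies directly.


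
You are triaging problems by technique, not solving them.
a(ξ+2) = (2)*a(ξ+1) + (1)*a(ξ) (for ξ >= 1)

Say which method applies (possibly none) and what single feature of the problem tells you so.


Best approach: the characteristic-root method — fixed numeric weights on consecutive terms and no forcing term added: the root method in its home territory.


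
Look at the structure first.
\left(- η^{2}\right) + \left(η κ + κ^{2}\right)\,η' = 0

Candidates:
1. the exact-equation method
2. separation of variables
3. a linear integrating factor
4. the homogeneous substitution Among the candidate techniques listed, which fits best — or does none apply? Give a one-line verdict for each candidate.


Method: the homogeneous substitution — the slope is degree-zero homogeneous: the ratio substitution v = η/κ collapses it. A Bernoulli substitution after rearrangement (possibly exchanging dependent and independent variable) is a fair alternative; the homogeneous route works on the equation as it stands.
- the exact-equation method: the cross partial derivatives disagree, so no single potential exists.
- separation of variables — no division isolates the independent variable from the unknown.
- a linear integrating factor — a nonlinear term in the unknown puts this outside the integrating-factor template.
- the homogeneous substitution: a fit — the right tool for this form.


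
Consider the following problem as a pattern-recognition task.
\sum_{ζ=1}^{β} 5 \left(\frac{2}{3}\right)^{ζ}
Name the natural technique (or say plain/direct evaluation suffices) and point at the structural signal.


Technique: the geometric series formula — each summand is the previous one scaled by \frac{2}{3}; that constant multiplier is itself the geometric structure.


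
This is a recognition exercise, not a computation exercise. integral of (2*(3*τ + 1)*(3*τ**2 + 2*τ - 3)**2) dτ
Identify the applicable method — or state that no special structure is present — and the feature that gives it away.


Verdict: u-substitution — collected, the integrand has one factor that is, up to a constant, the derivative of an inner expression the rest depends on — substitute for that inner expression. One could also expand and integrate term by term; the substitution is strictly more direct.


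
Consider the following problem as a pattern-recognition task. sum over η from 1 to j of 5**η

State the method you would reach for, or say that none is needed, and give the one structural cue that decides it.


Diagnosis: the geometric series formula — each term is 5 times the previous one, so the geometric-series formula applies directly.


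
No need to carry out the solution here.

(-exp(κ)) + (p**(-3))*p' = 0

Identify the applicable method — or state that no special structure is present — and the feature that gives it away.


Best approach: separation of variables — solved for the derivative, the right side splits multiplicatively into a function of each variable alone — divide and integrate each side. The cross-partial test also passes here (vacuously, each side single-variable); the potential-function route would work, separation is simply more immediate.


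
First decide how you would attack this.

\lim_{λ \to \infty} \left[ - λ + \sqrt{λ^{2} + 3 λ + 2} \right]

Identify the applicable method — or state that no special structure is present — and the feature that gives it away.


Diagnosis: conjugate multiplication — \sqrt{λ^{2} + 3 λ + 2} and λ both blow up, but their difference is tame once the conjugate rationalizes it.


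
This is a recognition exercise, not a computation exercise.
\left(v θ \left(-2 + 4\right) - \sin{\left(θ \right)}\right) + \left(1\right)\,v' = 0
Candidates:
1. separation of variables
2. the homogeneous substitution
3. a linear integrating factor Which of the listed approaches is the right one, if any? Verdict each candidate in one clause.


Best approach: a linear integrating factor — linear in the unknown with genuine forcing: multiply through by the exponential of the integrated coefficient and the left side closes into one derivative.
- separation of variables: no algebra isolates the independent variable on one side and the unknown on the other.
- the homogeneous substitution — the slope is not a function of the ratio of the variables alone.
- a linear integrating factor — yes, a natural case for it.


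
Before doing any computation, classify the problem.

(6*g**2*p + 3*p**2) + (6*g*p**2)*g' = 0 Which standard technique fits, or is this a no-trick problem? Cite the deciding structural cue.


Diagnosis: the exact-equation method — d/dg of 6*g**2*p + 3*p**2 equals d/dp of 6*g*p**2: the form is a total differential of one potential — integrate it exactly.


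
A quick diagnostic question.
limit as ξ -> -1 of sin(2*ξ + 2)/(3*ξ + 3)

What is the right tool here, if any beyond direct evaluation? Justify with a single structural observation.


Diagnosis: l'Hôpital's rule (0/0) — both numerator and denominator vanish at -1: the genuine 0/0 indeterminate that l'Hôpital exists for. A local series expansion at the point resolves it as well; the rule is the packaged version of that step.


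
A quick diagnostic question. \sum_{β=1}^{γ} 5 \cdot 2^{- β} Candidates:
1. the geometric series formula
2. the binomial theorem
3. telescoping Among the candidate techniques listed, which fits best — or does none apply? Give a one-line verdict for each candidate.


Method: the geometric series formula — consecutive terms stand in a fixed index-free ratio — the geometric sum formula closes it.
- the geometric series formula: yes, a natural case for it.
- the binomial theorem — there is no pair of bases whose matched powers would reassemble into a single binomial power.
- telescoping — writing out consecutive terms as given produces no pairwise cancellation.


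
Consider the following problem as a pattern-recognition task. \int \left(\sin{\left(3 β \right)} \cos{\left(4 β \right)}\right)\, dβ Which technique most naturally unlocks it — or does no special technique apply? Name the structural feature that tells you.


Verdict: a trigonometric identity — \sin{\left(3 β \right)} \cos{\left(4 β \right)} mixes two frequencies; the product-to-sum identity splits it into single-frequency sinusoids.


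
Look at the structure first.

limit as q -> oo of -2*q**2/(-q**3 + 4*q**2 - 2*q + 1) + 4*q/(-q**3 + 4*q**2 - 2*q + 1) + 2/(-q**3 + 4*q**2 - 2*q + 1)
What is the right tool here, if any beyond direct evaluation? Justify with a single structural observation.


Method: dominant-term comparison — divide through by the highest power of q; every lower-order term dies and the dominant terms decide the limit. Viewed as a single quotient this is an ∞/∞ form — an at-infinity application of l'Hôpital's rule would also resolve it; comparing leading growth reads the answer without differentiating.


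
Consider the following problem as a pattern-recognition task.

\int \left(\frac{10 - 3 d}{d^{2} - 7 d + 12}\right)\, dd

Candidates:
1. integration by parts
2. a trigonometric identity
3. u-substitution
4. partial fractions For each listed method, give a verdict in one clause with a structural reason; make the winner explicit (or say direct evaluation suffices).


Technique: partial fractions — a proper rational integrand over the factorable d^{2} - 7 d + 12: partial fractions reduce it to elementary pieces.
- integration by parts: there is no nonconstant-polynomial-times-kernel split with an exp, sine, cosine (degree-1 argument), or logarithm partner.
- a trigonometric identity: with no trigonometric functions present, identity rewriting has no target.
- u-substitution: no subexpression of the integrand serves as a whole-integral substitution inner — individual terms may offer their own, but none carries its derivative as a factor of the full integrand; a working change of variable would have to be constructed from outside the expression.
- partial fractions — yes, a natural case for it.


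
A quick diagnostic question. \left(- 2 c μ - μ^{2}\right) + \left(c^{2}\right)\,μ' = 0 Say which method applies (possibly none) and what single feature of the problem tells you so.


Method: the homogeneous substitution — the slope's numerator and denominator have matching total degree, so it depends only on μ/c and the ratio substitution collapses it. Rearranged, this also fits the Bernoulli template directly; the homogeneous substitution reads the structure without the rearrangement.


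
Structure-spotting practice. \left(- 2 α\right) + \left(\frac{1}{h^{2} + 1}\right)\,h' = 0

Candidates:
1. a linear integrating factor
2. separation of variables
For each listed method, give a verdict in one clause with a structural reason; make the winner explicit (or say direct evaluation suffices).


Technique: separation of variables — separating collects all h-dependence with the derivative and leaves all α-dependence opposite: variables separate.
- a linear integrating factor — the unknown enters nonlinearly (through a power, a denominator, or a transcendental function), which the linear integrating-factor recipe cannot absorb as-is — any repair would come from a preliminary substitution, not the factor.
- separation of variables — applies; the problem has the shape this method handles.


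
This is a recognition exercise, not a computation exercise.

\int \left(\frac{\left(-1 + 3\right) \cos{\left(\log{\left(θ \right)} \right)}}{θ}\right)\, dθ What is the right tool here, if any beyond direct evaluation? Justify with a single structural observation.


Verdict: u-substitution — the only nontrivial dependence routes through \log{\left(θ \right)}, whose derivative supplies the leftover factor up to a constant multiple — u = \log{\left(θ \right)} flattens it.


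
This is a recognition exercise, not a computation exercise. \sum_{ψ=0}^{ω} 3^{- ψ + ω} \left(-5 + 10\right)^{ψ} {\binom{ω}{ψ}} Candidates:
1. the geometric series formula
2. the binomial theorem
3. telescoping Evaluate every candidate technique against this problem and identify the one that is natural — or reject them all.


Diagnosis: the binomial theorem — {\binom{ω}{ψ}} weighting matched powers of (-5 + 10) and 3 is the expanded form of ((-5 + 10) + 3)^ω — fold it back up.
- the geometric series formula — no single multiplier carries one term to the next throughout the sum.
- the binomial theorem — applicable, and directly so.
- telescoping: in the displayed form, no term reappears at a neighboring index to cancel against.


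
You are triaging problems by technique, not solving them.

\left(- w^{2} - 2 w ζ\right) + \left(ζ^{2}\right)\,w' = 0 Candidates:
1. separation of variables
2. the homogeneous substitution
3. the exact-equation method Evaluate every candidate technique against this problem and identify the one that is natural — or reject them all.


Diagnosis: the homogeneous substitution — the slope's numerator and denominator share total degree; set v = w/ζ and the equation drops to separable form. A Bernoulli rewrite works here as the equation stands — the homogeneous substitution is the more immediate reading.
- separation of variables — no division isolates the independent variable from the unknown.
- the homogeneous substitution: yes, a natural case for it.
- the exact-equation method: the mixed partial derivatives differ, so the left side is not a total differential.


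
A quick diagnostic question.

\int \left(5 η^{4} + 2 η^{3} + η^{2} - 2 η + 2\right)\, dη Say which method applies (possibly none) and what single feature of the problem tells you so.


Method: no special technique — a term-by-term power-rule job in η; no substitution or rearrangement earns its keep here.


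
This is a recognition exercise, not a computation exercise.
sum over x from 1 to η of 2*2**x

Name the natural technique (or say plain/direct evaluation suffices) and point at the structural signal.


Technique: the geometric series formula — term-over-term division gives 2 every time — index-free ratio, geometric sum formula applies.


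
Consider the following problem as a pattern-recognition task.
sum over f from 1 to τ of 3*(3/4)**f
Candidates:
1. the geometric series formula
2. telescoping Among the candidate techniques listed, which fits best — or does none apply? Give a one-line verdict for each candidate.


Best approach: the geometric series formula — check a ratio of consecutive terms: it is 3/4, independent of the index, so the geometric formula closes the sum.
- the geometric series formula — yes, a natural case for it.
- telescoping: as presented, consecutive terms share no shifted copy to cancel against — no rewrite is on display to change that.


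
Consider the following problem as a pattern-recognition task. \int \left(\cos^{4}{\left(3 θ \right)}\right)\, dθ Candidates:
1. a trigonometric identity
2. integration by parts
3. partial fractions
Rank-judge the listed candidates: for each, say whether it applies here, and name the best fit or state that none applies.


Best approach: a trigonometric identity — \cos^{4}{\left(3 θ \right)} is an even power — the power-reduction identity rewrites it into first-degree cosines.
- a trigonometric identity — a fit — the right tool for this form.
- integration by parts: not the natural route: no polynomial-kernel product appears — a recursive parts reduction of the trigonometric product exists, but the identity rewrite is direct.
- partial fractions — there is no rational-function structure to decompose.


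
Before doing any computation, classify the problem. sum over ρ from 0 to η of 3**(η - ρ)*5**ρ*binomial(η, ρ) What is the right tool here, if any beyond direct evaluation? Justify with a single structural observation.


Diagnosis: the binomial theorem — binomial coefficients against complementary powers of 5 and 3: recognize the binomial expansion and resum.


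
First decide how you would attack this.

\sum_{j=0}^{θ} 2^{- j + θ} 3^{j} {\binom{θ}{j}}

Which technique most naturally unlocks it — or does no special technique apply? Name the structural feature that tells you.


Technique: the binomial theorem — the binomial coefficients weight matched powers of 3 and 2, which is exactly the expansion of a binomial power.


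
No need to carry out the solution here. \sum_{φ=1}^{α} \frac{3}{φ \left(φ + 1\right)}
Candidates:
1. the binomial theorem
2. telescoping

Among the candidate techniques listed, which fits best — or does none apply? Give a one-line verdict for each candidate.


Best approach: telescoping — \frac{3}{φ \left(φ + 1\right)} decomposes into shift-paired simple fractions; the series telescopes to finitely many boundary pieces.
- the binomial theorem: no binomial coefficients pair with matched powers.
- telescoping — applicable, and directly so.


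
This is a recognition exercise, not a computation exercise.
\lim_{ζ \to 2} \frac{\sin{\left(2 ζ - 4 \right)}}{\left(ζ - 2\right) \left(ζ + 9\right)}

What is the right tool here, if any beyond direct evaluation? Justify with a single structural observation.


Best approach: l'Hôpital's rule (0/0) — numerator and denominator both vanish at 2 — a genuine 0/0 form, which is exactly when l'Hôpital applies. Known elementary limits would finish this too — the rule just bypasses the case analysis.


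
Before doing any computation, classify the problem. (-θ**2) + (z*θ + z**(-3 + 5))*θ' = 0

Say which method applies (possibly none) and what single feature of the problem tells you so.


Technique: the homogeneous substitution — the slope's numerator and denominator share total degree; set v = θ/z and the equation drops to separable form. With the right rearrangement (exchanging the roles of the variables where needed), this also fits a Bernoulli template; the homogeneous substitution reads the structure directly.


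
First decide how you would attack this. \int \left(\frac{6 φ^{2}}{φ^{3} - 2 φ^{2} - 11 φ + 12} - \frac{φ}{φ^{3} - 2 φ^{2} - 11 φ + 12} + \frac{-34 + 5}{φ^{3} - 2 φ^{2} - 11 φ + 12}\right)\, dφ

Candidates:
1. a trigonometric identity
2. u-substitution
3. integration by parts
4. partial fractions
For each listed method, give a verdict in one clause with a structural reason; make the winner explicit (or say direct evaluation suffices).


Verdict: partial fractions — with φ^{3} - 2 φ^{2} - 11 φ + 12 factorable and the degree on top strictly smaller, simple-fraction decomposition is immediate.
- a trigonometric identity — no sine or cosine appears, so there is nothing for a trigonometric identity to act on.
- u-substitution — no subexpression of the integrand serves as a whole-integral substitution inner — individual terms may offer their own, but none carries its derivative as a factor of the full integrand; a working change of variable would have to be constructed from outside the expression.
- integration by parts — the nonconstant-polynomial-times-standard-kernel pattern (an exp, sine, cosine, or logarithm partner) is absent.
- partial fractions — yes, a natural case for it.


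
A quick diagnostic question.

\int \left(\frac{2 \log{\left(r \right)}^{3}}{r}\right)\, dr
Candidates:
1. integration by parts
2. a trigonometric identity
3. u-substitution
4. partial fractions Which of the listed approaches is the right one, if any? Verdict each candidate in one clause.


Verdict: u-substitution — structure check: outer function, inner expression \log{\left(r \right)}, inner derivative as a factor — the classic u = \log{\left(r \right)} pattern.
- integration by parts: the integrand does not split as a nonconstant polynomial times an exp, sine, cosine of a linear argument, or logarithm — no polynomial-kernel parts product to differentiate one side of.
- a trigonometric identity — no sine or cosine appears, so there is nothing for a trigonometric identity to act on.
- u-substitution — yes, a natural case for it.
- partial fractions — the expression is not a ratio of polynomials that decomposes further.


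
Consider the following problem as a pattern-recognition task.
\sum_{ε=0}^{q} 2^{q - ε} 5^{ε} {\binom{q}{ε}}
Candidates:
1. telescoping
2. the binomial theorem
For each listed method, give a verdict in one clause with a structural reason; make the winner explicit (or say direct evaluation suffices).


Verdict: the binomial theorem — the binomial coefficients weight matched powers of 5 and 2, which is exactly the expansion of a binomial power.
- telescoping — the terms as presented offer no neighboring cancellation — a telescoping rewrite may exist, but the displayed structure does not hand one over.
- the binomial theorem — yes — fits the structure here.


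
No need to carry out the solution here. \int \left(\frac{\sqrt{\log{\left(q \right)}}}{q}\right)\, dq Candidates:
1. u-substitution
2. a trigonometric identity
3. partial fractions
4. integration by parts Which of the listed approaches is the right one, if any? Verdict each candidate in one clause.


Technique: u-substitution — collected, the integrand has one factor that is, up to a constant, the derivative of an inner expression the rest depends on — substitute for that inner expression.
- u-substitution: yes — fits the structure here.
- a trigonometric identity: no sine or cosine appears, so there is nothing for a trigonometric identity to act on.
- partial fractions — the expression is not a ratio of polynomials that decomposes further.
- integration by parts — no split into a nonconstant polynomial times one of the standard kernels — exp, sine, or cosine of a linear argument, or a logarithm — applies here.


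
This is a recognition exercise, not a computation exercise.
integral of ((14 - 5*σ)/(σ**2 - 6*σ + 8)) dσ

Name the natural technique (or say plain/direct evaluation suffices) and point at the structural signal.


Best approach: partial fractions — a proper rational integrand over the factorable σ**2 - 6*σ + 8: partial fractions reduce it to elementary pieces.


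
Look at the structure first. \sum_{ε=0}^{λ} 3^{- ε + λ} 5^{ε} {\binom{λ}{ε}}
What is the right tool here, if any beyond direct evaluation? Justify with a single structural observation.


Diagnosis: the binomial theorem — the binomial coefficients weight matched powers of 5 and 3, which is exactly the expansion of a binomial power.


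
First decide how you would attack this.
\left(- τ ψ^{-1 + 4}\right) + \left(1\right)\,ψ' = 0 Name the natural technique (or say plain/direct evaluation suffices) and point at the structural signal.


Diagnosis: separation of variables — solved for the derivative, the right side splits multiplicatively into a function of each variable alone — divide and integrate each side.
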